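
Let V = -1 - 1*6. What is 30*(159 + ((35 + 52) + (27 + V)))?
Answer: 7980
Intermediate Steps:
V = -7 (V = -1 - 6 = -7)
30*(159 + ((35 + 52) + (27 + V))) = 30*(159 + ((35 + 52) + (27 - 7))) = 30*(159 + (87 + 20)) = 30*(159 + 107) = 30*266 = 7980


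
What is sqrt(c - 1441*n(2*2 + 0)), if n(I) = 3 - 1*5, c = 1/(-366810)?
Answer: sqrt(387771877953390)/366810 ≈ 53.684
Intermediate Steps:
c = -1/366810 ≈ -2.7262e-6
n(I) = -2 (n(I) = 3 - 5 = -2)
sqrt(c - 1441*n(2*2 + 0)) = sqrt(-1/366810 - 1441*(-2)) = sqrt(-1/366810 + 2882) = sqrt(1057146419/366810) = sqrt(387771877953390)/366810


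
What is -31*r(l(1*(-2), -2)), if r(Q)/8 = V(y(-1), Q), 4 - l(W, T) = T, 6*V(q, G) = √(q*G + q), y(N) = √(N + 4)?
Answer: -124*3^(¼)*√7/3 ≈ -143.92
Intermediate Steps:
y(N) = √(4 + N)
V(q, G) = √(q + G*q)/6 (V(q, G) = √(q*G + q)/6 = √(G*q + q)/6 = √(q + G*q)/6)
l(W, T) = 4 - T
r(Q) = 4*3^(¼)*√(1 + Q)/3 (r(Q) = 8*(√(√(4 - 1)*(1 + Q))/6) = 8*(√(√3*(1 + Q))/6) = 8*((3^(¼)*√(1 + Q))/6) = 8*(3^(¼)*√(1 + Q)/6) = 4*3^(¼)*√(1 + Q)/3)
-31*r(l(1*(-2), -2)) = -124*3^(¼)*√(1 + (4 - 1*(-2)))/3 = -124*3^(¼)*√(1 + (4 + 2))/3 = -124*3^(¼)*√(1 + 6)/3 = -124*3^(¼)*√7/3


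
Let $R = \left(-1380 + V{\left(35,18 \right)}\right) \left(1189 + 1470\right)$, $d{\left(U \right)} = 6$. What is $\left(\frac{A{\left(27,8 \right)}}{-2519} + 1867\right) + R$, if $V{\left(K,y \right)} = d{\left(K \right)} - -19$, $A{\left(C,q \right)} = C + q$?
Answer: $- \frac{9071115517}{2519} \approx -3.6011 \cdot 10^{6}$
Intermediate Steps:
$V{\left(K,y \right)} = 25$ ($V{\left(K,y \right)} = 6 - -19 = 6 + 19 = 25$)
$R = -3602945$ ($R = \left(-1380 + 25\right) \left(1189 + 1470\right) = \left(-1355\right) 2659 = -3602945$)
$\left(\frac{A{\left(27,8 \right)}}{-2519} + 1867\right) + R = \left(\frac{27 + 8}{-2519} + 1867\right) - 3602945 = \left(35 \left(- \frac{1}{2519}\right) + 1867\right) - 3602945 = \left(- \frac{35}{2519} + 1867\right) - 3602945 = \frac{4702938}{2519} - 3602945 = - \frac{9071115517}{2519}$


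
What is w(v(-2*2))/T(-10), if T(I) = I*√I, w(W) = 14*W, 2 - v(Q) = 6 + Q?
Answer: 0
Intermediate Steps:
v(Q) = -4 - Q (v(Q) = 2 - (6 + Q) = 2 + (-6 - Q) = -4 - Q)
T(I) = I^(3/2)
w(v(-2*2))/T(-10) = (14*(-4 - (-2)*2))/((-10)^(3/2)) = (14*(-4 - 1*(-4)))/((-10*I*√10)) = (14*(-4 + 4))*(I*√10/100) = (14*0)*(I*√10/100) = 0*(I*√10/100) = 0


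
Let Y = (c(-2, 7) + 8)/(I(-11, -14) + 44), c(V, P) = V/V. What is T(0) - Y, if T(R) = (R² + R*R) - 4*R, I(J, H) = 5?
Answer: -9/49 ≈ -0.18367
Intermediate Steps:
c(V, P) = 1
T(R) = -4*R + 2*R² (T(R) = (R² + R²) - 4*R = 2*R² - 4*R = -4*R + 2*R²)
Y = 9/49 (Y = (1 + 8)/(5 + 44) = 9/49 ≈ 0.18367)
T(0) - Y = 2*0*(-2 + 0) - 1*9/49 = 2*0*(-2) - 9/49 = 0 - 9/49 = -9/49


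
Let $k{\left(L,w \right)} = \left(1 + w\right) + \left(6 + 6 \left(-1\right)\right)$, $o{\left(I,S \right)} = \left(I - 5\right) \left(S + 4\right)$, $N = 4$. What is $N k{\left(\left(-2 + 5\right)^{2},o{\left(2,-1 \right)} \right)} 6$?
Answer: $-192$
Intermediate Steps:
$o{\left(I,S \right)} = \left(-5 + I\right) \left(4 + S\right)$
$k{\left(L,w \right)} = 1 + w$ ($k{\left(L,w \right)} = \left(1 + w\right) + \left(6 - 6\right) = \left(1 + w\right) + 0 = 1 + w$)
$N k{\left(\left(-2 + 5\right)^{2},o{\left(2,-1 \right)} \right)} 6 = 4 \left(1 + \left(-20 - -5 + 4 \cdot 2 + 2 \left(-1\right)\right)\right) 6 = 4 \left(1 + \left(-20 + 5 + 8 - 2\right)\right) 6 = 4 \left(1 - 9\right) 6 = 4 \left(-8\right) 6 = \left(-32\right) 6 = -192$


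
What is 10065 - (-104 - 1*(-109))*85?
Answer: 9640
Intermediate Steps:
10065 - (-104 - 1*(-109))*85 = 10065 - (-104 + 109)*85 = 10065 - 5*85 = 10065 - 1*425 = 10065 - 425 = 9640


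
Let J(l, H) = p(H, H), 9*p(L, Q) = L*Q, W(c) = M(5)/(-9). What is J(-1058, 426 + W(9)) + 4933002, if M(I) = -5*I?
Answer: 3611050339/729 ≈ 4.9534e+6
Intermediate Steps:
W(c) = 25/9 (W(c) = -5*5/(-9) = -25*(-1/9) = 25/9)
p(L, Q) = L*Q/9 (p(L, Q) = (L*Q)/9 = L*Q/9)
J(l, H) = H**2/9 (J(l, H) = H*H/9 = H**2/9)
J(-1058, 426 + W(9)) + 4933002 = (426 + 25/9)**2/9 + 4933002 = (3859/9)**2/9 + 4933002 = (1/9)*(14891881/81) + 4933002 = 14891881/729 + 4933002 = 3611050339/729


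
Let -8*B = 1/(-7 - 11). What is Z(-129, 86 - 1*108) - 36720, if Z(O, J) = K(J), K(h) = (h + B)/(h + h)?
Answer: -232654753/6336 ≈ -36720.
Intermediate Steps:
B = 1/144 (B = -1/(8*(-7 - 11)) = -1/8/(-18) = -1/8*(-1/18) = 1/144 ≈ 0.0069444)
K(h) = (1/144 + h)/(2*h) (K(h) = (h + 1/144)/(h + h) = (1/144 + h)/((2*h)) = (1/144 + h)*(1/(2*h)) = (1/144 + h)/(2*h))
Z(O, J) = (1 + 144*J)/(288*J)
Z(-129, 86 - 1*108) - 36720 = (1 + 144*(86 - 1*108))/(288*(86 - 1*108)) - 36720 = (1 + 144*(86 - 108))/(288*(86 - 108)) - 36720 = (1/288)*(1 + 144*(-22))/(-22) - 36720 = (1/288)*(-1/22)*(1 - 3168) - 36720 = (1/288)*(-1/22)*(-3167) - 36720 = 3167/6336 - 36720 = -232654753/6336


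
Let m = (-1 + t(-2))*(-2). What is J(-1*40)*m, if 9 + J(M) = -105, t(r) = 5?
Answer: 912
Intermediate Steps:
J(M) = -114 (J(M) = -9 - 105 = -114)
m = -8 (m = (-1 + 5)*(-2) = 4*(-2) = -8)
J(-1*40)*m = -114*(-8) = 912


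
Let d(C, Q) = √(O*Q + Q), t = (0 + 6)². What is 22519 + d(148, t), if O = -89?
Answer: 22519 + 12*I*√22 ≈ 22519.0 + 56.285*I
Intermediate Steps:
t = 36 (t = 6² = 36)
d(C, Q) = 2*√22*√(-Q) (d(C, Q) = √(-89*Q + Q) = √(-88*Q) = 2*√22*√(-Q))
22519 + d(148, t) = 22519 + 2*√22*√(-1*36) = 22519 + 2*√22*√(-36) = 22519 + 2*√22*(6*I) = 22519 + 12*I*√22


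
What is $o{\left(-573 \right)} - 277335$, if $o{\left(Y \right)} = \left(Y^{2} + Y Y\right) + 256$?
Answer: $379579$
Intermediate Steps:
$o{\left(Y \right)} = 256 + 2 Y^{2}$ ($o{\left(Y \right)} = \left(Y^{2} + Y^{2}\right) + 256 = 2 Y^{2} + 256 = 256 + 2 Y^{2}$)
$o{\left(-573 \right)} - 277335 = \left(256 + 2 \left(-573\right)^{2}\right) - 277335 = \left(256 + 2 \cdot 328329\right) - 277335 = \left(256 + 656658\right) - 277335 = 656914 - 277335 = 379579$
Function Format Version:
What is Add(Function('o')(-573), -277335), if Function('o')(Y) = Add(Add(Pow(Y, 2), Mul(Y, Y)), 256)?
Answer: 379579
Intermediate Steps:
Function('o')(Y) = Add(256, Mul(2, Pow(Y, 2))) (Function('o')(Y) = Add(Add(Pow(Y, 2), Pow(Y, 2)), 256) = Add(Mul(2, Pow(Y, 2)), 256) = Add(256, Mul(2, Pow(Y, 2))))
Add(Function('o')(-573), -277335) = Add(Add(256, Mul(2, Pow(-573, 2))), -277335) = Add(Add(256, Mul(2, 328329)), -277335) = Add(Add(256, 656658), -277335) = Add(656914, -277335) = 379579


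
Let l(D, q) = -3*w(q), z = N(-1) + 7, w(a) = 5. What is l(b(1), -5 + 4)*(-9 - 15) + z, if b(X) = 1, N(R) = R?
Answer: 366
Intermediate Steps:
z = 6 (z = -1 + 7 = 6)
l(D, q) = -15 (l(D, q) = -3*5 = -15)
l(b(1), -5 + 4)*(-9 - 15) + z = -15*(-9 - 15) + 6 = -15*(-24) + 6 = 360 + 6 = 366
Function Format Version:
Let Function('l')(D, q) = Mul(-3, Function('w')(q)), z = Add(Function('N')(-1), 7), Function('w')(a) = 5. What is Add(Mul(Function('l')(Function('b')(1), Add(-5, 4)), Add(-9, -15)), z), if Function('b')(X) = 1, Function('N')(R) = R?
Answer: 366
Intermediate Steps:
z = 6 (z = Add(-1, 7) = 6)
Function('l')(D, q) = -15 (Function('l')(D, q) = Mul(-3, 5) = -15)
Add(Mul(Function('l')(Function('b')(1), Add(-5, 4)), Add(-9, -15)), z) = Add(Mul(-15, Add(-9, -15)), 6) = Add(Mul(-15, -24), 6) = Add(360, 6) = 366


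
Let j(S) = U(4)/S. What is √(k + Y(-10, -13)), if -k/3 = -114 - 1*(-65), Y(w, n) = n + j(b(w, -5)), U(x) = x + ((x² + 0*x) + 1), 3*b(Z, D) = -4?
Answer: √473/2 ≈ 10.874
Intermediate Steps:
b(Z, D) = -4/3 (b(Z, D) = (⅓)*(-4) = -4/3)
U(x) = 1 + x + x² (U(x) = x + ((x² + 0) + 1) = x + (x² + 1) = x + (1 + x²) = 1 + x + x²)
j(S) = 21/S (j(S) = (1 + 4 + 4²)/S = (1 + 4 + 16)/S = 21/S)
Y(w, n) = -63/4 + n (Y(w, n) = n + 21/(-4/3) = n + 21*(-¾) = n - 63/4 = -63/4 + n)
k = 147 (k = -3*(-114 - 1*(-65)) = -3*(-114 + 65) = -3*(-49) = 147)
√(k + Y(-10, -13)) = √(147 + (-63/4 - 13)) = √(147 - 115/4) = √(473/4) = √473/2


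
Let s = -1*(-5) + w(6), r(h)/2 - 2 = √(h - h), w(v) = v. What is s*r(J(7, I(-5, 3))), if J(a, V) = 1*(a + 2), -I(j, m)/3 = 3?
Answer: 44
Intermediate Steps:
I(j, m) = -9 (I(j, m) = -3*3 = -9)
J(a, V) = 2 + a (J(a, V) = 1*(2 + a) = 2 + a)
r(h) = 4 (r(h) = 4 + 2*√(h - h) = 4 + 2*√0 = 4 + 2*0 = 4 + 0 = 4)
s = 11 (s = -1*(-5) + 6 = 5 + 6 = 11)
s*r(J(7, I(-5, 3))) = 11*4 = 44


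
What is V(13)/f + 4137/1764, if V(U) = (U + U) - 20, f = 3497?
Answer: 689413/293748 ≈ 2.3470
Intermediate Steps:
V(U) = -20 + 2*U (V(U) = 2*U - 20 = -20 + 2*U)
V(13)/f + 4137/1764 = (-20 + 2*13)/3497 + 4137/1764 = (-20 + 26)*(1/3497) + 4137*(1/1764) = 6*(1/3497) + 197/84 = 6/3497 + 197/84 = 689413/293748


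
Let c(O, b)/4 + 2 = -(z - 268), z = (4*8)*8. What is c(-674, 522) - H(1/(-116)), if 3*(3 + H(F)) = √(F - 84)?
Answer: 43 - I*√282605/174 ≈ 43.0 - 3.0552*I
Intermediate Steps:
z = 256 (z = 32*8 = 256)
c(O, b) = 40 (c(O, b) = -8 + 4*(-(256 - 268)) = -8 + 4*(-1*(-12)) = -8 + 4*12 = -8 + 48 = 40)
H(F) = -3 + √(-84 + F)/3 (H(F) = -3 + √(F - 84)/3 = -3 + √(-84 + F)/3)
c(-674, 522) - H(1/(-116)) = 40 - (-3 + √(-84 + 1/(-116))/3) = 40 - (-3 + √(-84 - 1/116)/3) = 40 - (-3 + √(-9745/116)/3) = 40 - (-3 + (I*√282605/58)/3) = 40 - (-3 + I*√282605/174) = 40 + (3 - I*√282605/174) = 43 - I*√282605/174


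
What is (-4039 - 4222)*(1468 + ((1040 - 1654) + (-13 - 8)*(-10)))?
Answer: -8789704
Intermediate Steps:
(-4039 - 4222)*(1468 + ((1040 - 1654) + (-13 - 8)*(-10))) = -8261*(1468 + (-614 - 21*(-10))) = -8261*(1468 + (-614 + 210)) = -8261*(1468 - 404) = -8261*1064 = -8789704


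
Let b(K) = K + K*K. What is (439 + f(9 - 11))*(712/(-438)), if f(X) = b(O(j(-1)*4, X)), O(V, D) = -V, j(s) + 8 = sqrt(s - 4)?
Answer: -503740/219 + 92560*I*sqrt(5)/219 ≈ -2300.2 + 945.07*I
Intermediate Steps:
j(s) = -8 + sqrt(-4 + s) (j(s) = -8 + sqrt(s - 4) = -8 + sqrt(-4 + s))
b(K) = K + K**2
f(X) = (32 - 4*I*sqrt(5))*(33 - 4*I*sqrt(5)) (f(X) = (-(-8 + sqrt(-4 - 1))*4)*(1 - (-8 + sqrt(-4 - 1))*4) = (-(-8 + sqrt(-5))*4)*(1 - (-8 + sqrt(-5))*4) = (-(-8 + I*sqrt(5))*4)*(1 - (-8 + I*sqrt(5))*4) = (-(-32 + 4*I*sqrt(5)))*(1 - (-32 + 4*I*sqrt(5))) = (32 - 4*I*sqrt(5))*(1 + (32 - 4*I*sqrt(5))) = (32 - 4*I*sqrt(5))*(33 - 4*I*sqrt(5)))
(439 + f(9 - 11))*(712/(-438)) = (439 + (976 - 260*I*sqrt(5)))*(712/(-438)) = (1415 - 260*I*sqrt(5))*(712*(-1/438)) = (1415 - 260*I*sqrt(5))*(-356/219) = -503740/219 + 92560*I*sqrt(5)/219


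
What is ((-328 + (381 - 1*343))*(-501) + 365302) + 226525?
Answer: 737117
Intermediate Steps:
((-328 + (381 - 1*343))*(-501) + 365302) + 226525 = ((-328 + (381 - 343))*(-501) + 365302) + 226525 = ((-328 + 38)*(-501) + 365302) + 226525 = (-290*(-501) + 365302) + 226525 = (145290 + 365302) + 226525 = 510592 + 226525 = 737117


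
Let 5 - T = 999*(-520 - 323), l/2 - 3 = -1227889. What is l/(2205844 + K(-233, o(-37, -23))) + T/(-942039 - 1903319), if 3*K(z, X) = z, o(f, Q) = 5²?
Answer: -13267744639783/9414292324021 ≈ -1.4093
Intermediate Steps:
o(f, Q) = 25
K(z, X) = z/3
l = -2455772 (l = 6 + 2*(-1227889) = 6 - 2455778 = -2455772)
T = 842162 (T = 5 - 999*(-520 - 323) = 5 - 999*(-843) = 5 - 1*(-842157) = 5 + 842157 = 842162)
l/(2205844 + K(-233, o(-37, -23))) + T/(-942039 - 1903319) = -2455772/(2205844 + (⅓)*(-233)) + 842162/(-942039 - 1903319) = -2455772/(2205844 - 233/3) + 842162/(-2845358) = -2455772/6617299/3 + 842162*(-1/2845358) = -2455772*3/6617299 - 421081/1422679 = -7367316/6617299 - 421081/1422679 = -13267744639783/9414292324021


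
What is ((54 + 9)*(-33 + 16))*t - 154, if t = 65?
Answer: -69769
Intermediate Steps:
((54 + 9)*(-33 + 16))*t - 154 = ((54 + 9)*(-33 + 16))*65 - 154 = (63*(-17))*65 - 154 = -1071*65 - 154 = -69615 - 154 = -69769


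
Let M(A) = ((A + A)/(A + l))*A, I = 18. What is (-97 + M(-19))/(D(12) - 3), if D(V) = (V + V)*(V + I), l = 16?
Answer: -1013/2151 ≈ -0.47094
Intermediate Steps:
D(V) = 2*V*(18 + V) (D(V) = (V + V)*(V + 18) = (2*V)*(18 + V) = 2*V*(18 + V))
M(A) = 2*A²/(16 + A) (M(A) = ((A + A)/(A + 16))*A = ((2*A)/(16 + A))*A = (2*A/(16 + A))*A = 2*A²/(16 + A))
(-97 + M(-19))/(D(12) - 3) = (-97 + 2*(-19)²/(16 - 19))/(2*12*(18 + 12) - 3) = (-97 + 2*361/(-3))/(2*12*30 - 3) = (-97 + 2*361*(-⅓))/(720 - 3) = (-97 - 722/3)/717 = -1013/3*1/717 = -1013/2151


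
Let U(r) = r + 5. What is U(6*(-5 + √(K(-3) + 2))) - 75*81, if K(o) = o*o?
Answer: -6100 + 6*√11 ≈ -6080.1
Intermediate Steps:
K(o) = o²
U(r) = 5 + r
U(6*(-5 + √(K(-3) + 2))) - 75*81 = (5 + 6*(-5 + √((-3)² + 2))) - 75*81 = (5 + 6*(-5 + √(9 + 2))) - 6075 = (5 + 6*(-5 + √11)) - 6075 = (5 + (-30 + 6*√11)) - 6075 = (-25 + 6*√11) - 6075 = -6100 + 6*√11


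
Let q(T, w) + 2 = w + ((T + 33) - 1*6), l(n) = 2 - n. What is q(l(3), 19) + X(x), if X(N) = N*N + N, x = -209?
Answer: 43515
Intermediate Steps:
X(N) = N + N**2 (X(N) = N**2 + N = N + N**2)
q(T, w) = 25 + T + w (q(T, w) = -2 + (w + ((T + 33) - 1*6)) = -2 + (w + ((33 + T) - 6)) = -2 + (w + (27 + T)) = -2 + (27 + T + w) = 25 + T + w)
q(l(3), 19) + X(x) = (25 + (2 - 1*3) + 19) - 209*(1 - 209) = (25 + (2 - 3) + 19) - 209*(-208) = (25 - 1 + 19) + 43472 = 43 + 43472 = 43515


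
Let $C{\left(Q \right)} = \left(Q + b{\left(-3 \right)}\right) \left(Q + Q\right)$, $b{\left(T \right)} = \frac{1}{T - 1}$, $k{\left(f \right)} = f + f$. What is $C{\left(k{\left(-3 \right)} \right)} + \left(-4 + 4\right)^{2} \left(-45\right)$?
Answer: $75$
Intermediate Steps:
$k{\left(f \right)} = 2 f$
$b{\left(T \right)} = \frac{1}{-1 + T}$
$C{\left(Q \right)} = 2 Q \left(- \frac{1}{4} + Q\right)$ ($C{\left(Q \right)} = \left(Q + \frac{1}{-1 - 3}\right) \left(Q + Q\right) = \left(Q + \frac{1}{-4}\right) 2 Q = \left(Q - \frac{1}{4}\right) 2 Q = \left(- \frac{1}{4} + Q\right) 2 Q = 2 Q \left(- \frac{1}{4} + Q\right)$)
$C{\left(k{\left(-3 \right)} \right)} + \left(-4 + 4\right)^{2} \left(-45\right) = \frac{2 \left(-3\right) \left(-1 + 4 \cdot 2 \left(-3\right)\right)}{2} + \left(-4 + 4\right)^{2} \left(-45\right) = \frac{1}{2} \left(-6\right) \left(-1 + 4 \left(-6\right)\right) + 0^{2} \left(-45\right) = \frac{1}{2} \left(-6\right) \left(-1 - 24\right) + 0 \left(-45\right) = \frac{1}{2} \left(-6\right) \left(-25\right) + 0 = 75 + 0 = 75$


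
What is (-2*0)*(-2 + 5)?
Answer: 0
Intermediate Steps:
(-2*0)*(-2 + 5) = 0*3 = 0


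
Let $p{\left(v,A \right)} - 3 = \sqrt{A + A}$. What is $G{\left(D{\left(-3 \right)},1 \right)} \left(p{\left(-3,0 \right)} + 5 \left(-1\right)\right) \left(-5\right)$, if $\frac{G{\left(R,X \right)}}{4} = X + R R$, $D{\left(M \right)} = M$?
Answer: $400$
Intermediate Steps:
$p{\left(v,A \right)} = 3 + \sqrt{2} \sqrt{A}$ ($p{\left(v,A \right)} = 3 + \sqrt{A + A} = 3 + \sqrt{2 A} = 3 + \sqrt{2} \sqrt{A}$)
$G{\left(R,X \right)} = 4 X + 4 R^{2}$ ($G{\left(R,X \right)} = 4 \left(X + R R\right) = 4 \left(X + R^{2}\right) = 4 X + 4 R^{2}$)
$G{\left(D{\left(-3 \right)},1 \right)} \left(p{\left(-3,0 \right)} + 5 \left(-1\right)\right) \left(-5\right) = \left(4 \cdot 1 + 4 \left(-3\right)^{2}\right) \left(\left(3 + \sqrt{2} \sqrt{0}\right) + 5 \left(-1\right)\right) \left(-5\right) = \left(4 + 4 \cdot 9\right) \left(\left(3 + \sqrt{2} \cdot 0\right) - 5\right) \left(-5\right) = \left(4 + 36\right) \left(\left(3 + 0\right) - 5\right) \left(-5\right) = 40 \left(3 - 5\right) \left(-5\right) = 40 \left(-2\right) \left(-5\right) = \left(-80\right) \left(-5\right) = 400$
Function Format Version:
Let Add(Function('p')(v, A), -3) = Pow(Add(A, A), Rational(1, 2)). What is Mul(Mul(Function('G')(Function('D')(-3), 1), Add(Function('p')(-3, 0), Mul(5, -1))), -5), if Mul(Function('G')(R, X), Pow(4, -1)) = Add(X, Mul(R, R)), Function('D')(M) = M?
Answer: 400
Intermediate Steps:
Function('p')(v, A) = Add(3, Mul(Pow(2, Rational(1, 2)), Pow(A, Rational(1, 2)))) (Function('p')(v, A) = Add(3, Pow(Add(A, A), Rational(1, 2))) = Add(3, Pow(Mul(2, A), Rational(1, 2))) = Add(3, Mul(Pow(2, Rational(1, 2)), Pow(A, Rational(1, 2)))))
Function('G')(R, X) = Add(Mul(4, X), Mul(4, Pow(R, 2))) (Function('G')(R, X) = Mul(4, Add(X, Mul(R, R))) = Mul(4, Add(X, Pow(R, 2))) = Add(Mul(4, X), Mul(4, Pow(R, 2))))
Mul(Mul(Function('G')(Function('D')(-3), 1), Add(Function('p')(-3, 0), Mul(5, -1))), -5) = Mul(Mul(Add(Mul(4, 1), Mul(4, Pow(-3, 2))), Add(Add(3, Mul(Pow(2, Rational(1, 2)), Pow(0, Rational(1, 2)))), Mul(5, -1))), -5) = Mul(Mul(Add(4, Mul(4, 9)), Add(Add(3, Mul(Pow(2, Rational(1, 2)), 0)), -5)), -5) = Mul(Mul(Add(4, 36), Add(Add(3, 0), -5)), -5) = Mul(Mul(40, Add(3, -5)), -5) = Mul(Mul(40, -2), -5) = Mul(-80, -5) = 400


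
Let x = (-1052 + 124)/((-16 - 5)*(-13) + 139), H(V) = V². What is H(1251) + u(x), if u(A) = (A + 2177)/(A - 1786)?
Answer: 288257310191/184190 ≈ 1.5650e+6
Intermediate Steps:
x = -232/103 (x = -928/(-21*(-13) + 139) = -928/(273 + 139) = -928/412 = -928*1/412 = -232/103 ≈ -2.2524)
u(A) = (2177 + A)/(-1786 + A)
H(1251) + u(x) = 1251² + (2177 - 232/103)/(-1786 - 232/103) = 1565001 + (223999/103)/(-184190/103) = 1565001 - 103/184190*223999/103 = 1565001 - 223999/184190 = 288257310191/184190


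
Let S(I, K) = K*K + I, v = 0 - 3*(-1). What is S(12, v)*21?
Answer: 441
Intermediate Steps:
v = 3 (v = 0 + 3 = 3)
S(I, K) = I + K² (S(I, K) = K² + I = I + K²)
S(12, v)*21 = (12 + 3²)*21 = (12 + 9)*21 = 21*21 = 441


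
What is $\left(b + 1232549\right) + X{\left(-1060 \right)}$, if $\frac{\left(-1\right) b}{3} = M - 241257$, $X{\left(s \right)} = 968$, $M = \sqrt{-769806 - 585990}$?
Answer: $1957288 - 18 i \sqrt{37661} \approx 1.9573 \cdot 10^{6} - 3493.2 i$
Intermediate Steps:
$M = 6 i \sqrt{37661}$ ($M = \sqrt{-1355796} = 6 i \sqrt{37661} \approx 1164.4 i$)
$b = 723771 - 18 i \sqrt{37661}$ ($b = - 3 \left(6 i \sqrt{37661} - 241257\right) = - 3 \left(-241257 + 6 i \sqrt{37661}\right) = 723771 - 18 i \sqrt{37661} \approx 7.2377 \cdot 10^{5} - 3493.2 i$)
$\left(b + 1232549\right) + X{\left(-1060 \right)} = \left(\left(723771 - 18 i \sqrt{37661}\right) + 1232549\right) + 968 = \left(1956320 - 18 i \sqrt{37661}\right) + 968 = 1957288 - 18 i \sqrt{37661}$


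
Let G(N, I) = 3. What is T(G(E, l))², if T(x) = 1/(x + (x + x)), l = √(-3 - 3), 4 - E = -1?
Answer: 1/81 ≈ 0.012346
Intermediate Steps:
E = 5 (E = 4 - 1*(-1) = 4 + 1 = 5)
l = I*√6 (l = √(-6) = I*√6 ≈ 2.4495*I)
T(x) = 1/(3*x) (T(x) = 1/(x + 2*x) = 1/(3*x))
T(G(E, l))² = ((⅓)/3)² = ((⅓)*(⅓))² = (⅑)² = 1/81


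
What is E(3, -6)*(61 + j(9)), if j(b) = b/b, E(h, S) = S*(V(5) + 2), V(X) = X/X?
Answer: -1116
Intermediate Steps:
V(X) = 1
E(h, S) = 3*S (E(h, S) = S*(1 + 2) = S*3 = 3*S)
j(b) = 1
E(3, -6)*(61 + j(9)) = (3*(-6))*(61 + 1) = -18*62 = -1116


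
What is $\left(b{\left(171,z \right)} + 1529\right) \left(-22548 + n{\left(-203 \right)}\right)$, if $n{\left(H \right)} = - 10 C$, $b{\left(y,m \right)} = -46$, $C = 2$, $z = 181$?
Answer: $-33468344$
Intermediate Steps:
$n{\left(H \right)} = -20$ ($n{\left(H \right)} = \left(-10\right) 2 = -20$)
$\left(b{\left(171,z \right)} + 1529\right) \left(-22548 + n{\left(-203 \right)}\right) = \left(-46 + 1529\right) \left(-22548 - 20\right) = 1483 \left(-22568\right) = -33468344$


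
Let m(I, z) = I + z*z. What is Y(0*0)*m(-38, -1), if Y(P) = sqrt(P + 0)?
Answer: 0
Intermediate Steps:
m(I, z) = I + z**2
Y(P) = sqrt(P)
Y(0*0)*m(-38, -1) = sqrt(0*0)*(-38 + (-1)**2) = sqrt(0)*(-38 + 1) = 0*(-37) = 0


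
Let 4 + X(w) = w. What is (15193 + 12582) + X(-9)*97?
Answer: 26514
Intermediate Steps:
X(w) = -4 + w
(15193 + 12582) + X(-9)*97 = (15193 + 12582) + (-4 - 9)*97 = 27775 - 13*97 = 27775 - 1261 = 26514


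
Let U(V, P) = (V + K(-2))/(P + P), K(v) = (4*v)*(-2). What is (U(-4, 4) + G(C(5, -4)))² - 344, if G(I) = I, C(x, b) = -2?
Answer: -1375/4 ≈ -343.75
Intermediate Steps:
K(v) = -8*v
U(V, P) = (16 + V)/(2*P) (U(V, P) = (V - 8*(-2))/(P + P) = (V + 16)/((2*P)) = (16 + V)*(1/(2*P)) = (16 + V)/(2*P))
(U(-4, 4) + G(C(5, -4)))² - 344 = ((½)*(16 - 4)/4 - 2)² - 344 = ((½)*(¼)*12 - 2)² - 344 = (3/2 - 2)² - 344 = (-½)² - 344 = ¼ - 344 = -1375/4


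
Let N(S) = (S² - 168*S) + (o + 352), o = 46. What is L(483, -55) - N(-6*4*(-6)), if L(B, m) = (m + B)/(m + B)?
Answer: 3059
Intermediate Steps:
L(B, m) = 1 (L(B, m) = (B + m)/(B + m) = 1)
N(S) = 398 + S² - 168*S (N(S) = (S² - 168*S) + (46 + 352) = (S² - 168*S) + 398 = 398 + S² - 168*S)
L(483, -55) - N(-6*4*(-6)) = 1 - (398 + (-6*4*(-6))² - 168*(-6*4)*(-6)) = 1 - (398 + (-24*(-6))² - (-4032)*(-6)) = 1 - (398 + 144² - 168*144) = 1 - (398 + 20736 - 24192) = 1 - 1*(-3058) = 1 + 3058 = 3059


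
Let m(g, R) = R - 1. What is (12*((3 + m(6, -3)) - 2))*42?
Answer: -1512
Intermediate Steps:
m(g, R) = -1 + R
(12*((3 + m(6, -3)) - 2))*42 = (12*((3 + (-1 - 3)) - 2))*42 = (12*((3 - 4) - 2))*42 = (12*(-1 - 2))*42 = (12*(-3))*42 = -36*42 = -1512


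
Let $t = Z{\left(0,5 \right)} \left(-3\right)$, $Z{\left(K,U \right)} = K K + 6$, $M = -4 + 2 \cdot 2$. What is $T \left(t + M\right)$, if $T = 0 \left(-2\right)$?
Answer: $0$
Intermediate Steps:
$T = 0$
$M = 0$ ($M = -4 + 4 = 0$)
$Z{\left(K,U \right)} = 6 + K^{2}$ ($Z{\left(K,U \right)} = K^{2} + 6 = 6 + K^{2}$)
$t = -18$ ($t = \left(6 + 0^{2}\right) \left(-3\right) = \left(6 + 0\right) \left(-3\right) = 6 \left(-3\right) = -18$)
$T \left(t + M\right) = 0 \left(-18 + 0\right) = 0 \left(-18\right) = 0$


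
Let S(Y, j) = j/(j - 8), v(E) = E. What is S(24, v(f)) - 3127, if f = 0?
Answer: -3127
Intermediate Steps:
S(Y, j) = j/(-8 + j)
S(24, v(f)) - 3127 = 0/(-8 + 0) - 3127 = 0/(-8) - 3127 = 0*(-1/8) - 3127 = 0 - 3127 = -3127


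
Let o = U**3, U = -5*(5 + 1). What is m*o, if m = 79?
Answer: -2133000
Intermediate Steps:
U = -30 (U = -5*6 = -30)
o = -27000 (o = (-30)**3 = -27000)
m*o = 79*(-27000) = -2133000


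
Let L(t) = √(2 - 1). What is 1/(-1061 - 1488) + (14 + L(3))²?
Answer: 573524/2549 ≈ 225.00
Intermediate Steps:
L(t) = 1 (L(t) = √1 = 1)
1/(-1061 - 1488) + (14 + L(3))² = 1/(-1061 - 1488) + (14 + 1)² = 1/(-2549) + 15² = -1/2549 + 225 = 573524/2549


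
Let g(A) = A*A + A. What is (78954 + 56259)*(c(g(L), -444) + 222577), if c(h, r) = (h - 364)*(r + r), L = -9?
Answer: 65155493949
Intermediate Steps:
g(A) = A + A² (g(A) = A² + A = A + A²)
c(h, r) = 2*r*(-364 + h) (c(h, r) = (-364 + h)*(2*r) = 2*r*(-364 + h))
(78954 + 56259)*(c(g(L), -444) + 222577) = (78954 + 56259)*(2*(-444)*(-364 - 9*(1 - 9)) + 222577) = 135213*(2*(-444)*(-364 - 9*(-8)) + 222577) = 135213*(2*(-444)*(-364 + 72) + 222577) = 135213*(2*(-444)*(-292) + 222577) = 135213*(259296 + 222577) = 135213*481873 = 65155493949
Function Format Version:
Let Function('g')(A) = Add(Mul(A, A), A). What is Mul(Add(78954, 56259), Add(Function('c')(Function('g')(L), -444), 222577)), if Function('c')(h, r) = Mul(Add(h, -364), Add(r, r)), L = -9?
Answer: 65155493949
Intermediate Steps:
Function('g')(A) = Add(A, Pow(A, 2)) (Function('g')(A) = Add(Pow(A, 2), A) = Add(A, Pow(A, 2)))
Function('c')(h, r) = Mul(2, r, Add(-364, h)) (Function('c')(h, r) = Mul(Add(-364, h), Mul(2, r)) = Mul(2, r, Add(-364, h)))
Mul(Add(78954, 56259), Add(Function('c')(Function('g')(L), -444), 222577)) = Mul(Add(78954, 56259), Add(Mul(2, -444, Add(-364, Mul(-9, Add(1, -9)))), 222577)) = Mul(135213, Add(Mul(2, -444, Add(-364, Mul(-9, -8))), 222577)) = Mul(135213, Add(Mul(2, -444, Add(-364, 72)), 222577)) = Mul(135213, Add(Mul(2, -444, -292), 222577)) = Mul(135213, Add(259296, 222577)) = Mul(135213, 481873) = 65155493949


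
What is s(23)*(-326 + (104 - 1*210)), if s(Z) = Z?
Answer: -9936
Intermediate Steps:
s(23)*(-326 + (104 - 1*210)) = 23*(-326 + (104 - 1*210)) = 23*(-326 + (104 - 210)) = 23*(-326 - 106) = 23*(-432) = -9936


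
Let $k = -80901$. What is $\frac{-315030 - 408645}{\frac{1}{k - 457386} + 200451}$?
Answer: $- \frac{389544844725}{107900167436} \approx -3.6102$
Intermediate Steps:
$\frac{-315030 - 408645}{\frac{1}{k - 457386} + 200451} = \frac{-315030 - 408645}{\frac{1}{-80901 - 457386} + 200451} = - \frac{723675}{\frac{1}{-538287} + 200451} = - \frac{723675}{- \frac{1}{538287} + 200451} = - \frac{723675}{\frac{107900167436}{538287}} = \left(-723675\right) \frac{538287}{107900167436} = - \frac{389544844725}{107900167436}$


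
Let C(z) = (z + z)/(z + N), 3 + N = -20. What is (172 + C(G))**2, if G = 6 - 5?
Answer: 3575881/121 ≈ 29553.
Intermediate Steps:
N = -23 (N = -3 - 20 = -23)
G = 1
C(z) = 2*z/(-23 + z) (C(z) = (z + z)/(z - 23) = (2*z)/(-23 + z) = 2*z/(-23 + z))
(172 + C(G))**2 = (172 + 2*1/(-23 + 1))**2 = (172 + 2*1/(-22))**2 = (172 + 2*1*(-1/22))**2 = (172 - 1/11)**2 = (1891/11)**2 = 3575881/121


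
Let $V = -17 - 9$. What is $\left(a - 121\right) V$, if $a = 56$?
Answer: $1690$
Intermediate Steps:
$V = -26$
$\left(a - 121\right) V = \left(56 - 121\right) \left(-26\right) = \left(-65\right) \left(-26\right) = 1690$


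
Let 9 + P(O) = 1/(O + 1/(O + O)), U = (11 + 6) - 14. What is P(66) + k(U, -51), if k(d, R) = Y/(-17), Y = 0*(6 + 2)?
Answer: -78285/8713 ≈ -8.9848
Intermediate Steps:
Y = 0 (Y = 0*8 = 0)
U = 3 (U = 17 - 14 = 3)
P(O) = -9 + 1/(O + 1/(2*O)) (P(O) = -9 + 1/(O + 1/(O + O)) = -9 + 1/(O + 1/(2*O)))
k(d, R) = 0 (k(d, R) = 0/(-17) = 0*(-1/17) = 0)
P(66) + k(U, -51) = (-9 - 18*66**2 + 2*66)/(1 + 2*66**2) + 0 = (-9 - 18*4356 + 132)/(1 + 2*4356) + 0 = (-9 - 78408 + 132)/(1 + 8712) + 0 = -78285/8713 + 0 = -78285/8713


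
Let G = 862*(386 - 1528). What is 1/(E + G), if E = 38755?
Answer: -1/945649 ≈ -1.0575e-6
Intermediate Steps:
G = -984404 (G = 862*(-1142) = -984404)
1/(E + G) = 1/(38755 - 984404) = 1/(-945649) = -1/945649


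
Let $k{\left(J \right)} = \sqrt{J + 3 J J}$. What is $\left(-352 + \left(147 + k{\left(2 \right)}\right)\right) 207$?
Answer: $-42435 + 207 \sqrt{14} \approx -41661.0$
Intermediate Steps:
$k{\left(J \right)} = \sqrt{J + 3 J^{2}}$
$\left(-352 + \left(147 + k{\left(2 \right)}\right)\right) 207 = \left(-352 + \left(147 + \sqrt{2 \left(1 + 3 \cdot 2\right)}\right)\right) 207 = \left(-352 + \left(147 + \sqrt{2 \left(1 + 6\right)}\right)\right) 207 = \left(-352 + \left(147 + \sqrt{2 \cdot 7}\right)\right) 207 = \left(-352 + \left(147 + \sqrt{14}\right)\right) 207 = \left(-205 + \sqrt{14}\right) 207 = -42435 + 207 \sqrt{14}$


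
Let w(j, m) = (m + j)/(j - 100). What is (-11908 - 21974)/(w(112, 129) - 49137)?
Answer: 406584/589403 ≈ 0.68982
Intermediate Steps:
w(j, m) = (j + m)/(-100 + j)
(-11908 - 21974)/(w(112, 129) - 49137) = (-11908 - 21974)/((112 + 129)/(-100 + 112) - 49137) = -33882/(241/12 - 49137) = -33882/(-589403/12) = -33882*(-12/589403) = 406584/589403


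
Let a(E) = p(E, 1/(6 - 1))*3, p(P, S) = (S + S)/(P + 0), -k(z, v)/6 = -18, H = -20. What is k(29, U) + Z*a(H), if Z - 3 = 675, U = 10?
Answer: 1683/25 ≈ 67.320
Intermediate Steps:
k(z, v) = 108 (k(z, v) = -6*(-18) = 108)
p(P, S) = 2*S/P (p(P, S) = (2*S)/P = 2*S/P)
Z = 678 (Z = 3 + 675 = 678)
a(E) = 6/(5*E) (a(E) = (2/((6 - 1)*E))*3 = (2/(5*E))*3 = 6/(5*E))
k(29, U) + Z*a(H) = 108 + 678*((6/5)/(-20)) = 108 + 678*((6/5)*(-1/20)) = 108 + 678*(-3/50) = 108 - 1017/25 = 1683/25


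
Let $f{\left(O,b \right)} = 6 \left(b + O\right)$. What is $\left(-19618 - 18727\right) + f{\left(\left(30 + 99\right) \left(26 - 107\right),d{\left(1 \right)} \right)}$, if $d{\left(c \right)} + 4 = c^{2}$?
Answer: $-101057$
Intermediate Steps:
$d{\left(c \right)} = -4 + c^{2}$
$f{\left(O,b \right)} = 6 O + 6 b$ ($f{\left(O,b \right)} = 6 \left(O + b\right) = 6 O + 6 b$)
$\left(-19618 - 18727\right) + f{\left(\left(30 + 99\right) \left(26 - 107\right),d{\left(1 \right)} \right)} = \left(-19618 - 18727\right) + \left(6 \left(30 + 99\right) \left(26 - 107\right) + 6 \left(-4 + 1^{2}\right)\right) = -38345 + \left(6 \cdot 129 \left(-81\right) + 6 \left(-4 + 1\right)\right) = -38345 + \left(6 \left(-10449\right) + 6 \left(-3\right)\right) = -38345 - 62712 = -101057$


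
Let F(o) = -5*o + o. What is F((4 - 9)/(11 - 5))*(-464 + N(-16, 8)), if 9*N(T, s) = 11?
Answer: -41650/27 ≈ -1542.6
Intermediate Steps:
F(o) = -4*o
N(T, s) = 11/9 (N(T, s) = (1/9)*11 = 11/9)
F((4 - 9)/(11 - 5))*(-464 + N(-16, 8)) = (-4*(4 - 9)/(11 - 5))*(-464 + 11/9) = -(-20)/6*(-4165/9) = -4*(-5/6)*(-4165/9) = (10/3)*(-4165/9) = -41650/27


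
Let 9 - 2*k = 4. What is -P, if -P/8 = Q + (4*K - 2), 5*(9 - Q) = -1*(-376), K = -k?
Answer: -3128/5 ≈ -625.60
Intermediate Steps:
k = 5/2 (k = 9/2 - ½*4 = 9/2 - 2 = 5/2 ≈ 2.5000)
K = -5/2 (K = -1*5/2 = -5/2 ≈ -2.5000)
Q = -331/5 (Q = 9 - (-1)*(-376)/5 = 9 - ⅕*376 = 9 - 376/5 = -331/5 ≈ -66.200)
P = 3128/5 (P = -8*(-331/5 + (4*(-5/2) - 2)) = -8*(-331/5 + (-10 - 2)) = -8*(-331/5 - 12) = -8*(-391/5) = 3128/5 ≈ 625.60)
-P = -1*3128/5 = -3128/5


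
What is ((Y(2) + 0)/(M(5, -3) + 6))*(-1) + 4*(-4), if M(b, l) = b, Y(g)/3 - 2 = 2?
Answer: -188/11 ≈ -17.091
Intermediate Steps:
Y(g) = 12 (Y(g) = 6 + 3*2 = 6 + 6 = 12)
((Y(2) + 0)/(M(5, -3) + 6))*(-1) + 4*(-4) = ((12 + 0)/(5 + 6))*(-1) + 4*(-4) = (12/11)*(-1) - 16 = -12/11 - 16 = -188/11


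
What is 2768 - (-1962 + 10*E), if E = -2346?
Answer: 28190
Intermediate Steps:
2768 - (-1962 + 10*E) = 2768 - (-1962 + 10*(-2346)) = 2768 - (-1962 - 23460) = 2768 - 1*(-25422) = 2768 + 25422 = 28190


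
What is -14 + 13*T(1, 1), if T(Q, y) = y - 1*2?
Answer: -27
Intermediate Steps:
T(Q, y) = -2 + y (T(Q, y) = y - 2 = -2 + y)
-14 + 13*T(1, 1) = -14 + 13*(-2 + 1) = -14 + 13*(-1) = -14 - 13 = -27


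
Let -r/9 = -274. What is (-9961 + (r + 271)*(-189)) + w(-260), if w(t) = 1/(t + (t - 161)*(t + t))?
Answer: -115289359639/218660 ≈ -5.2725e+5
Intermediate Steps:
r = 2466 (r = -9*(-274) = 2466)
w(t) = 1/(t + 2*t*(-161 + t)) (w(t) = 1/(t + (-161 + t)*(2*t)) = 1/(t + 2*t*(-161 + t)))
(-9961 + (r + 271)*(-189)) + w(-260) = (-9961 + (2466 + 271)*(-189)) + 1/((-260)*(-321 + 2*(-260))) = (-9961 + 2737*(-189)) - 1/(260*(-321 - 520)) = (-9961 - 517293) - 1/260/(-841) = -527254 - 1/260*(-1/841) = -527254 + 1/218660 = -115289359639/218660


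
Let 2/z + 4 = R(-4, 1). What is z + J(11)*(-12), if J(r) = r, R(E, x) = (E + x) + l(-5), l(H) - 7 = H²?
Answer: -3298/25 ≈ -131.92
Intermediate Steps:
l(H) = 7 + H²
R(E, x) = 32 + E + x (R(E, x) = (E + x) + (7 + (-5)²) = (E + x) + (7 + 25) = (E + x) + 32 = 32 + E + x)
z = 2/25 (z = 2/(-4 + (32 - 4 + 1)) = 2/(-4 + 29) = 2/25 ≈ 0.080000)
z + J(11)*(-12) = 2/25 + 11*(-12) = 2/25 - 132 = -3298/25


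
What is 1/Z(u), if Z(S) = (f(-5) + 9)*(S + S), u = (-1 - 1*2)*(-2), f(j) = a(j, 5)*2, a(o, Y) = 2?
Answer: 1/156 ≈ 0.0064103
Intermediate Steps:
f(j) = 4 (f(j) = 2*2 = 4)
u = 6 (u = (-1 - 2)*(-2) = -3*(-2) = 6)
Z(S) = 26*S (Z(S) = (4 + 9)*(S + S) = 13*(2*S) = 26*S)
1/Z(u) = 1/(26*6) = 1/156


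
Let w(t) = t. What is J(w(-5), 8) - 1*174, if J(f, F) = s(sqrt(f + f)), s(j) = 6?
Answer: -168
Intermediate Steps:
J(f, F) = 6
J(w(-5), 8) - 1*174 = 6 - 1*174 = 6 - 174 = -168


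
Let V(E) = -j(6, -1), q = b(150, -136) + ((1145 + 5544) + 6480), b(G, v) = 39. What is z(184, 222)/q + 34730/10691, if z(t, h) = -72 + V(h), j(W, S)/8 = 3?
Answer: 57210938/17650841 ≈ 3.2413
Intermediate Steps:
j(W, S) = 24 (j(W, S) = 8*3 = 24)
q = 13208 (q = 39 + ((1145 + 5544) + 6480) = 39 + (6689 + 6480) = 39 + 13169 = 13208)
V(E) = -24 (V(E) = -1*24 = -24)
z(t, h) = -96 (z(t, h) = -72 - 24 = -96)
z(184, 222)/q + 34730/10691 = -96/13208 + 34730/10691 = -96*1/13208 + 34730*(1/10691) = -12/1651 + 34730/10691 = 57210938/17650841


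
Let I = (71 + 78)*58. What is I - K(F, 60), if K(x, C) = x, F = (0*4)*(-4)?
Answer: 8642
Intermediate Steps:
F = 0 (F = 0*(-4) = 0)
I = 8642 (I = 149*58 = 8642)
I - K(F, 60) = 8642 - 1*0 = 8642 + 0 = 8642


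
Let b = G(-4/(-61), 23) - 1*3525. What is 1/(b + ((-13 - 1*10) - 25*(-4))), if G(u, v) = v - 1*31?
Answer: -1/3456 ≈ -0.00028935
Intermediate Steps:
G(u, v) = -31 + v (G(u, v) = v - 31 = -31 + v)
b = -3533 (b = (-31 + 23) - 1*3525 = -8 - 3525 = -3533)
1/(b + ((-13 - 1*10) - 25*(-4))) = 1/(-3533 + ((-13 - 1*10) - 25*(-4))) = 1/(-3533 + ((-13 - 10) + 100)) = 1/(-3533 + (-23 + 100)) = 1/(-3533 + 77) = 1/(-3456) = -1/3456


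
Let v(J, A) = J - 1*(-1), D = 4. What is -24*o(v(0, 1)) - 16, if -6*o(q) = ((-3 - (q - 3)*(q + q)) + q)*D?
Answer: 16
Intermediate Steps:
v(J, A) = 1 + J (v(J, A) = J + 1 = 1 + J)
o(q) = 2 - 2*q/3 + 4*q*(-3 + q)/3 (o(q) = -((-3 - (q - 3)*(q + q)) + q)*4/6 = -((-3 - (-3 + q)*2*q) + q)*4/6 = -((-3 - 2*q*(-3 + q)) + q)*4/6 = -(-3 + q - 2*q*(-3 + q))*4/6 = -(-12 + 4*q - 8*q*(-3 + q))/6 = 2 - 2*q/3 + 4*q*(-3 + q)/3)
-24*o(v(0, 1)) - 16 = -24*(2 - 14*(1 + 0)/3 + 4*(1 + 0)**2/3) - 16 = -24*(2 - 14/3*1 + (4/3)*1**2) - 16 = -24*(2 - 14/3 + (4/3)*1) - 16 = -24*(2 - 14/3 + 4/3) - 16 = -24*(-4/3) - 16 = 32 - 16 = 16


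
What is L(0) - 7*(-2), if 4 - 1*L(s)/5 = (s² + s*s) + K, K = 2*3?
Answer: 4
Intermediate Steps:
K = 6
L(s) = -10 - 10*s² (L(s) = 20 - 5*((s² + s*s) + 6) = 20 - 5*((s² + s²) + 6) = 20 - 5*(2*s² + 6) = 20 - 5*(6 + 2*s²) = 20 + (-30 - 10*s²) = -10 - 10*s²)
L(0) - 7*(-2) = (-10 - 10*0²) - 7*(-2) = (-10 - 10*0) + 14 = (-10 + 0) + 14 = -10 + 14 = 4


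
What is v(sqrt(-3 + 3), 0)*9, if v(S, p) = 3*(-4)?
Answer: -108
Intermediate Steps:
v(S, p) = -12
v(sqrt(-3 + 3), 0)*9 = -12*9 = -108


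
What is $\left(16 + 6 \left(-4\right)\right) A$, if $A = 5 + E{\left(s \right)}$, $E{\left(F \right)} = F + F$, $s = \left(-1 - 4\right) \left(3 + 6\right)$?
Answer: $680$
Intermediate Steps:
$s = -45$ ($s = \left(-5\right) 9 = -45$)
$E{\left(F \right)} = 2 F$
$A = -85$ ($A = 5 + 2 \left(-45\right) = 5 - 90 = -85$)
$\left(16 + 6 \left(-4\right)\right) A = \left(16 + 6 \left(-4\right)\right) \left(-85\right) = \left(16 - 24\right) \left(-85\right) = \left(-8\right) \left(-85\right) = 680$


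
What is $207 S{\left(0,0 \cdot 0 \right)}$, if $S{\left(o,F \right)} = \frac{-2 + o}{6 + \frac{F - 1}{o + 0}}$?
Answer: $0$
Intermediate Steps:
$S{\left(o,F \right)} = \frac{-2 + o}{6 + \frac{-1 + F}{o}}$
$207 S{\left(0,0 \cdot 0 \right)} = 207 \frac{0 \left(-2 + 0\right)}{-1 + 0 \cdot 0 + 6 \cdot 0} = 207 \cdot 0 \frac{1}{-1 + 0 + 0} \left(-2\right) = 207 \cdot 0 \frac{1}{-1} \left(-2\right) = 207 \cdot 0 \left(-1\right) \left(-2\right) = 207 \cdot 0 = 0$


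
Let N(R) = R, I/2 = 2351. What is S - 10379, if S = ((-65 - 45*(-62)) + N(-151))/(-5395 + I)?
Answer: -72679/7 ≈ -10383.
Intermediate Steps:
I = 4702 (I = 2*2351 = 4702)
S = -26/7 (S = ((-65 - 45*(-62)) - 151)/(-5395 + 4702) = ((-65 + 2790) - 151)/(-693) = (2725 - 151)*(-1/693) = 2574*(-1/693) = -26/7 ≈ -3.7143)
S - 10379 = -26/7 - 10379 = -72679/7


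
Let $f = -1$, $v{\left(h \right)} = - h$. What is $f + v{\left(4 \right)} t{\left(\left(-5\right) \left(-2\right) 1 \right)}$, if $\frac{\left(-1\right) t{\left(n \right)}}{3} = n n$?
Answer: $1199$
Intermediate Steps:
$t{\left(n \right)} = - 3 n^{2}$ ($t{\left(n \right)} = - 3 n n = - 3 n^{2}$)
$f + v{\left(4 \right)} t{\left(\left(-5\right) \left(-2\right) 1 \right)} = -1 + \left(-1\right) 4 \left(- 3 \left(\left(-5\right) \left(-2\right) 1\right)^{2}\right) = -1 - 4 \left(- 3 \left(10 \cdot 1\right)^{2}\right) = -1 - 4 \left(- 3 \cdot 10^{2}\right) = -1 - 4 \left(\left(-3\right) 100\right) = -1 - -1200 = -1 + 1200 = 1199$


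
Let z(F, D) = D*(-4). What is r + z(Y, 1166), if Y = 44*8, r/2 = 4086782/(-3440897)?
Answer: -16056517172/3440897 ≈ -4666.4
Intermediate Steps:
r = -8173564/3440897 (r = 2*(4086782/(-3440897)) = 2*(4086782*(-1/3440897)) = 2*(-4086782/3440897) = -8173564/3440897 ≈ -2.3754)
Y = 352
z(F, D) = -4*D
r + z(Y, 1166) = -8173564/3440897 - 4*1166 = -8173564/3440897 - 4664 = -16056517172/3440897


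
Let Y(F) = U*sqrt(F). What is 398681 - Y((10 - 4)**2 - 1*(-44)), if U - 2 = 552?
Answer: 398681 - 2216*sqrt(5) ≈ 3.9373e+5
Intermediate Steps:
U = 554 (U = 2 + 552 = 554)
Y(F) = 554*sqrt(F)
398681 - Y((10 - 4)**2 - 1*(-44)) = 398681 - 554*sqrt((10 - 4)**2 - 1*(-44)) = 398681 - 554*sqrt(6**2 + 44) = 398681 - 554*sqrt(36 + 44) = 398681 - 554*sqrt(80) = 398681 - 554*4*sqrt(5) = 398681 - 2216*sqrt(5)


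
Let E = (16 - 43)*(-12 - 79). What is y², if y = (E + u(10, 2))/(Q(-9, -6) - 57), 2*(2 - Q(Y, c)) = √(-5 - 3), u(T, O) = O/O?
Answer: 6041764/(55 + I*√2)² ≈ 1993.3 - 102.58*I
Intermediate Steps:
u(T, O) = 1
E = 2457 (E = -27*(-91) = 2457)
Q(Y, c) = 2 - I*√2 (Q(Y, c) = 2 - √(-5 - 3)/2 = 2 - I*√2)
y = 2458/(-55 - I*√2) (y = (2457 + 1)/((2 - I*√2) - 57) = 2458/(-55 - I*√2) ≈ -44.661 + 1.1484*I)
y² = (-135190/3027 + 2458*I*√2/3027)²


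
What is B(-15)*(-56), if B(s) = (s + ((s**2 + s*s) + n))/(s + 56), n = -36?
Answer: -22344/41 ≈ -544.98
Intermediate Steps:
B(s) = (-36 + s + 2*s**2)/(56 + s) (B(s) = (s + ((s**2 + s*s) - 36))/(s + 56) = (s + ((s**2 + s**2) - 36))/(56 + s) = (s + (2*s**2 - 36))/(56 + s) = (s + (-36 + 2*s**2))/(56 + s) = (-36 + s + 2*s**2)/(56 + s))
B(-15)*(-56) = ((-36 - 15 + 2*(-15)**2)/(56 - 15))*(-56) = ((-36 - 15 + 2*225)/41)*(-56) = ((-36 - 15 + 450)/41)*(-56) = ((1/41)*399)*(-56) = (399/41)*(-56) = -22344/41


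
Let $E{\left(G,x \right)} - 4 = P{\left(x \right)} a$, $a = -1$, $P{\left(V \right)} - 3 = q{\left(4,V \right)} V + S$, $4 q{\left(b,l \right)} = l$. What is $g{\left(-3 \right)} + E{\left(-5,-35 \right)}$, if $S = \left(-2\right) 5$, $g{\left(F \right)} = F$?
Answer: $- \frac{1193}{4} \approx -298.25$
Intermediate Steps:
$q{\left(b,l \right)} = \frac{l}{4}$
$S = -10$
$P{\left(V \right)} = -7 + \frac{V^{2}}{4}$ ($P{\left(V \right)} = 3 + \left(\frac{V}{4} V - 10\right) = 3 + \left(\frac{V^{2}}{4} - 10\right) = 3 + \left(-10 + \frac{V^{2}}{4}\right) = -7 + \frac{V^{2}}{4}$)
$E{\left(G,x \right)} = 11 - \frac{x^{2}}{4}$ ($E{\left(G,x \right)} = 4 + \left(-7 + \frac{x^{2}}{4}\right) \left(-1\right) = 4 - \left(-7 + \frac{x^{2}}{4}\right) = 11 - \frac{x^{2}}{4}$)
$g{\left(-3 \right)} + E{\left(-5,-35 \right)} = -3 + \left(11 - \frac{\left(-35\right)^{2}}{4}\right) = -3 + \left(11 - \frac{1225}{4}\right) = -3 - \frac{1181}{4} = - \frac{1193}{4}$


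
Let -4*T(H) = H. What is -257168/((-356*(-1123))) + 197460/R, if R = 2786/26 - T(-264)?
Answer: 51305510768/10694329 ≈ 4797.5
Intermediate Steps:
T(H) = -H/4
R = 535/13 (R = 2786/26 - (-1)*(-264)/4 = 2786*(1/26) - 1*66 = 1393/13 - 66 = 535/13 ≈ 41.154)
-257168/((-356*(-1123))) + 197460/R = -257168/((-356*(-1123))) + 197460/(535/13) = -257168/399788 + 197460*(13/535) = -257168*1/399788 + 513396/107 = -64292/99947 + 513396/107 = 51305510768/10694329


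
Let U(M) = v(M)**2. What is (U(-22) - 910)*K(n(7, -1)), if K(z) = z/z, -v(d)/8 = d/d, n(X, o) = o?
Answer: -846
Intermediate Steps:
v(d) = -8 (v(d) = -8*d/d = -8*1 = -8)
K(z) = 1
U(M) = 64 (U(M) = (-8)**2 = 64)
(U(-22) - 910)*K(n(7, -1)) = (64 - 910)*1 = -846*1 = -846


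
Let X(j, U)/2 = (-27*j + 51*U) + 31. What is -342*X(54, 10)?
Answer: 627228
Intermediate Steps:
X(j, U) = 62 - 54*j + 102*U (X(j, U) = 2*((-27*j + 51*U) + 31) = 2*(31 - 27*j + 51*U) = 62 - 54*j + 102*U)
-342*X(54, 10) = -342*(62 - 54*54 + 102*10) = -342*(62 - 2916 + 1020) = -342*(-1834) = 627228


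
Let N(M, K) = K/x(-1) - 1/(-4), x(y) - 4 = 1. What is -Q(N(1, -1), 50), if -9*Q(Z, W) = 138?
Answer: 46/3 ≈ 15.333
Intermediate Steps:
x(y) = 5 (x(y) = 4 + 1 = 5)
N(M, K) = ¼ + K/5 (N(M, K) = K/5 - 1/(-4) = K*(⅕) - 1*(-¼) = K/5 + ¼ = ¼ + K/5)
Q(Z, W) = -46/3 (Q(Z, W) = -⅑*138 = -46/3)
-Q(N(1, -1), 50) = -1*(-46/3) = 46/3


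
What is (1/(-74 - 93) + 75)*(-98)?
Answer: -1227352/167 ≈ -7349.4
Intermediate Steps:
(1/(-74 - 93) + 75)*(-98) = (1/(-167) + 75)*(-98) = (-1/167 + 75)*(-98) = (12524/167)*(-98) = -1227352/167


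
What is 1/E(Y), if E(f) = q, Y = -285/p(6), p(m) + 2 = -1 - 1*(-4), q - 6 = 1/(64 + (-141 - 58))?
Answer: 135/809 ≈ 0.16687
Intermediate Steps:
q = 809/135 (q = 6 + 1/(64 + (-141 - 58)) = 6 + 1/(64 - 199) = 6 + 1/(-135) = 6 - 1/135 = 809/135 ≈ 5.9926)
p(m) = 1 (p(m) = -2 + (-1 - 1*(-4)) = -2 + (-1 + 4) = -2 + 3 = 1)
Y = -285 (Y = -285/1 = -285*1 = -285)
E(f) = 809/135
1/E(Y) = 1/(809/135) = 135/809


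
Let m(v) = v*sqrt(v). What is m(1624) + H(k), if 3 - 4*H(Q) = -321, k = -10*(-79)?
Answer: 81 + 3248*sqrt(406) ≈ 65526.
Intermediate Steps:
m(v) = v**(3/2)
k = 790
H(Q) = 81 (H(Q) = 3/4 - 1/4*(-321) = 3/4 + 321/4 = 81)
m(1624) + H(k) = 1624**(3/2) + 81 = 3248*sqrt(406) + 81 = 81 + 3248*sqrt(406)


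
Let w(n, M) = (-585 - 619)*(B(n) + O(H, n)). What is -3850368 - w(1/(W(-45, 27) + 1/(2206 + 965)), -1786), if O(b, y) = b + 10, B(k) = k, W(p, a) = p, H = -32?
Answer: -276603953974/71347 ≈ -3.8769e+6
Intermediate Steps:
O(b, y) = 10 + b
w(n, M) = 26488 - 1204*n (w(n, M) = (-585 - 619)*(n + (10 - 32)) = -1204*(n - 22) = -1204*(-22 + n) = 26488 - 1204*n)
-3850368 - w(1/(W(-45, 27) + 1/(2206 + 965)), -1786) = -3850368 - (26488 - 1204/(-45 + 1/(2206 + 965))) = -3850368 - (26488 - 1204/(-45 + 1/3171)) = -3850368 - (26488 - 1204/(-142694/3171)) = -3850368 - (26488 - 1204*(-3171/142694)) = -3850368 - (26488 + 1908942/71347) = -3850368 - 1*1891748278/71347 = -3850368 - 1891748278/71347 = -276603953974/71347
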